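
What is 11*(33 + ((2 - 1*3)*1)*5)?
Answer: 308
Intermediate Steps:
11*(33 + ((2 - 1*3)*1)*5) = 11*(33 + ((2 - 3)*1)*5) = 11*(33 - 1*1*5) = 11*(33 - 1*5) = 11*(33 - 5) = 11*28 = 308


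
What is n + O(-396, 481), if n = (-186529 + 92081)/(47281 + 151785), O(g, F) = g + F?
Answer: 8413081/99533 ≈ 84.526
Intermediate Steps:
O(g, F) = F + g
n = -47224/99533 (n = -94448/199066 = -94448*1/199066 = -47224/99533 ≈ -0.47446)
n + O(-396, 481) = -47224/99533 + (481 - 396) = -47224/99533 + 85 = 8413081/99533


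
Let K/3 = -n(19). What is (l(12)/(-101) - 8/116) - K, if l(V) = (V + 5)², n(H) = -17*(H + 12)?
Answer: -4639332/2929 ≈ -1583.9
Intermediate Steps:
n(H) = -204 - 17*H (n(H) = -17*(12 + H) = -204 - 17*H)
l(V) = (5 + V)²
K = 1581 (K = 3*(-(-204 - 17*19)) = 3*(-(-204 - 323)) = 3*(-1*(-527)) = 3*527 = 1581)
(l(12)/(-101) - 8/116) - K = ((5 + 12)²/(-101) - 8/116) - 1*1581 = (17²*(-1/101) - 8*1/116) - 1581 = (289*(-1/101) - 2/29) - 1581 = (-289/101 - 2/29) - 1581 = -8583/2929 - 1581 = -4639332/2929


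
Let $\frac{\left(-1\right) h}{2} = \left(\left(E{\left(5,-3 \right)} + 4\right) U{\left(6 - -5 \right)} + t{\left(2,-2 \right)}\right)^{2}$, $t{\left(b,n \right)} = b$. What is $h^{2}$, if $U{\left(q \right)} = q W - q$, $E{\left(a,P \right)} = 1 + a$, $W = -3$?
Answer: $147216481344$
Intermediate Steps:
$U{\left(q \right)} = - 4 q$ ($U{\left(q \right)} = q \left(-3\right) - q = - 3 q - q = - 4 q$)
$h = -383688$ ($h = - 2 \left(\left(\left(1 + 5\right) + 4\right) \left(- 4 \left(6 - -5\right)\right) + 2\right)^{2} = - 2 \left(\left(6 + 4\right) \left(- 4 \left(6 + 5\right)\right) + 2\right)^{2} = - 2 \left(10 \left(\left(-4\right) 11\right) + 2\right)^{2} = - 2 \left(10 \left(-44\right) + 2\right)^{2} = - 2 \left(-440 + 2\right)^{2} = - 2 \left(-438\right)^{2} = \left(-2\right) 191844 = -383688$)
$h^{2} = \left(-383688\right)^{2} = 147216481344$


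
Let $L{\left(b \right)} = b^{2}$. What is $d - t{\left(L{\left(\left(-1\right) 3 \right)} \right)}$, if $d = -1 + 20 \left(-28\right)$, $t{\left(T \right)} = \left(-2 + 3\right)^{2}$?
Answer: $-562$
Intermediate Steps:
$t{\left(T \right)} = 1$ ($t{\left(T \right)} = 1^{2} = 1$)
$d = -561$ ($d = -1 - 560 = -561$)
$d - t{\left(L{\left(\left(-1\right) 3 \right)} \right)} = -561 - 1 = -562$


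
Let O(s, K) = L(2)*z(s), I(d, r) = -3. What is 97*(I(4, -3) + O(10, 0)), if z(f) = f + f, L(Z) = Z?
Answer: 3589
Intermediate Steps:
z(f) = 2*f
O(s, K) = 4*s (O(s, K) = 2*(2*s) = 4*s)
97*(I(4, -3) + O(10, 0)) = 97*(-3 + 4*10) = 97*(-3 + 40) = 97*37 = 3589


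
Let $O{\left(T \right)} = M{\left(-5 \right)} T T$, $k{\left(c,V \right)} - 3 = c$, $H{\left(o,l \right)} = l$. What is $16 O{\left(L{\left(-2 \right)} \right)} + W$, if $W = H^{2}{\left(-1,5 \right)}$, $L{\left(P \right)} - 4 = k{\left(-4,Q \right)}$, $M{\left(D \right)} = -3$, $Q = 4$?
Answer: $-407$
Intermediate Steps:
$k{\left(c,V \right)} = 3 + c$
$L{\left(P \right)} = 3$ ($L{\left(P \right)} = 4 + \left(3 - 4\right) = 4 - 1 = 3$)
$O{\left(T \right)} = - 3 T^{2}$ ($O{\left(T \right)} = - 3 T T = - 3 T^{2}$)
$W = 25$ ($W = 5^{2} = 25$)
$16 O{\left(L{\left(-2 \right)} \right)} + W = 16 \left(- 3 \cdot 3^{2}\right) + 25 = 16 \left(\left(-3\right) 9\right) + 25 = 16 \left(-27\right) + 25 = -432 + 25 = -407$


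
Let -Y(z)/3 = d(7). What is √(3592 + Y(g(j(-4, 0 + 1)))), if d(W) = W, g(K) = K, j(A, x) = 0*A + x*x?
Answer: √3571 ≈ 59.758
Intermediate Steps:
j(A, x) = x² (j(A, x) = 0 + x² = x²)
Y(z) = -21 (Y(z) = -3*7 = -21)
√(3592 + Y(g(j(-4, 0 + 1)))) = √(3592 - 21) = √3571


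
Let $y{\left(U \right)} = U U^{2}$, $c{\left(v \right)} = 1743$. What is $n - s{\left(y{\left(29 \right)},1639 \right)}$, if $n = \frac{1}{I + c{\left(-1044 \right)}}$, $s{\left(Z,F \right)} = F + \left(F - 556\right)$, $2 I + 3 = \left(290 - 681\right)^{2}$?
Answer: $- \frac{212811403}{78182} \approx -2722.0$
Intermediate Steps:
$y{\left(U \right)} = U^{3}$
$I = 76439$ ($I = - \frac{3}{2} + \frac{\left(290 - 681\right)^{2}}{2} = - \frac{3}{2} + \frac{\left(-391\right)^{2}}{2} = - \frac{3}{2} + \frac{1}{2} \cdot 152881 = - \frac{3}{2} + \frac{152881}{2} = 76439$)
$s{\left(Z,F \right)} = -556 + 2 F$ ($s{\left(Z,F \right)} = F + \left(-556 + F\right) = -556 + 2 F$)
$n = \frac{1}{78182}$ ($n = \frac{1}{76439 + 1743} = \frac{1}{78182} \approx 1.2791 \cdot 10^{-5}$)
$n - s{\left(y{\left(29 \right)},1639 \right)} = \frac{1}{78182} - \left(-556 + 2 \cdot 1639\right) = \frac{1}{78182} - \left(-556 + 3278\right) = \frac{1}{78182} - 2722 = - \frac{212811403}{78182}$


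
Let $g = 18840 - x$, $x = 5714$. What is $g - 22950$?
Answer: $-9824$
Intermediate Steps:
$g = 13126$ ($g = 18840 - 5714 = 13126$)
$g - 22950 = 13126 - 22950 = -9824$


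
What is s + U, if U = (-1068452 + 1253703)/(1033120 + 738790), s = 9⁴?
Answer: 11625686761/1771910 ≈ 6561.1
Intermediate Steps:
s = 6561
U = 185251/1771910 ≈ 0.10455
s + U = 6561 + 185251/1771910 = 11625686761/1771910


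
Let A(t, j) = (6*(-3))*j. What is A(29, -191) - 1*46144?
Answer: -42706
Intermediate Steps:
A(t, j) = -18*j
A(29, -191) - 1*46144 = -18*(-191) - 1*46144 = 3438 - 46144 = -42706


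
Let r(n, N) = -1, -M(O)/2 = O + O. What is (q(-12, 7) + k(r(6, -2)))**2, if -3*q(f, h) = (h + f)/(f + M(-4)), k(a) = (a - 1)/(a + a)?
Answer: 289/144 ≈ 2.0069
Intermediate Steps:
M(O) = -4*O (M(O) = -2*(O + O) = -4*O)
k(a) = (-1 + a)/(2*a) (k(a) = (-1 + a)/((2*a)) = (-1 + a)*(1/(2*a)) = (-1 + a)/(2*a))
q(f, h) = -(f + h)/(3*(16 + f)) (q(f, h) = -(h + f)/(3*(f - 4*(-4))) = -(f + h)/(3*(f + 16)) = -(f + h)/(3*(16 + f)))
(q(-12, 7) + k(r(6, -2)))**2 = ((-1*(-12) - 1*7)/(3*(16 - 12)) + (1/2)*(-1 - 1)/(-1))**2 = ((1/3)*(12 - 7)/4 + (1/2)*(-1)*(-2))**2 = ((1/3)*(1/4)*5 + 1)**2 = (5/12 + 1)**2 = (17/12)**2 = 289/144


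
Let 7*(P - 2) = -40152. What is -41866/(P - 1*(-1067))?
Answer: 41866/4667 ≈ 8.9706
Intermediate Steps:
P = -5734 (P = 2 + (⅐)*(-40152) = 2 - 5736 = -5734)
-41866/(P - 1*(-1067)) = -41866/(-5734 - 1*(-1067)) = -41866/(-5734 + 1067) = -41866/(-4667) = -41866*(-1/4667) = 41866/4667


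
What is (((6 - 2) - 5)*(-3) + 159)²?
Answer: 26244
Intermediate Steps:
(((6 - 2) - 5)*(-3) + 159)² = ((4 - 5)*(-3) + 159)² = (-1*(-3) + 159)² = (3 + 159)² = 162² = 26244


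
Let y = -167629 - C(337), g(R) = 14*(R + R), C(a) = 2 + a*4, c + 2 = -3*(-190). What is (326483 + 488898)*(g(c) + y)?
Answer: -124814446575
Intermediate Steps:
c = 568 (c = -2 - 3*(-190) = -2 + 570 = 568)
C(a) = 2 + 4*a
g(R) = 28*R (g(R) = 14*(2*R) = 28*R)
y = -168979 (y = -167629 - (2 + 4*337) = -167629 - (2 + 1348) = -167629 - 1*1350 = -167629 - 1350 = -168979)
(326483 + 488898)*(g(c) + y) = (326483 + 488898)*(28*568 - 168979) = 815381*(15904 - 168979) = 815381*(-153075) = -124814446575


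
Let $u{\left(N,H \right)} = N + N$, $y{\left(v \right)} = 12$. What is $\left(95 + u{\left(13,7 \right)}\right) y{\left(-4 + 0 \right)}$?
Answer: $1452$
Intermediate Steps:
$u{\left(N,H \right)} = 2 N$
$\left(95 + u{\left(13,7 \right)}\right) y{\left(-4 + 0 \right)} = \left(95 + 2 \cdot 13\right) 12 = \left(95 + 26\right) 12 = 121 \cdot 12 = 1452$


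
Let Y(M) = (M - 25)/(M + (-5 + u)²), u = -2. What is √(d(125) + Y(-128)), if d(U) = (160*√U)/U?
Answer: √(302175 + 998560*√5)/395 ≈ 4.0308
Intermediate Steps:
Y(M) = (-25 + M)/(49 + M) (Y(M) = (M - 25)/(M + (-5 - 2)²) = (-25 + M)/(M + (-7)²) = (-25 + M)/(M + 49) = (-25 + M)/(49 + M))
d(U) = 160/√U
√(d(125) + Y(-128)) = √(160/√125 + (-25 - 128)/(49 - 128)) = √(160*(√5/25) - 153/(-79)) = √(32*√5/5 - 1/79*(-153)) = √(32*√5/5 + 153/79) = √(153/79 + 32*√5/5)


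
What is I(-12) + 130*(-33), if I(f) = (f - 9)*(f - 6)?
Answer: -3912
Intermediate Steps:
I(f) = (-9 + f)*(-6 + f)
I(-12) + 130*(-33) = (54 + (-12)**2 - 15*(-12)) + 130*(-33) = (54 + 144 + 180) - 4290 = 378 - 4290 = -3912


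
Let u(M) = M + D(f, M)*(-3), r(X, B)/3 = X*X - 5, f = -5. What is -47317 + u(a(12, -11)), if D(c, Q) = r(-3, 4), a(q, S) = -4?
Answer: -47357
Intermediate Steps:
r(X, B) = -15 + 3*X² (r(X, B) = 3*(X*X - 5) = 3*(X² - 5) = 3*(-5 + X²) = -15 + 3*X²)
D(c, Q) = 12 (D(c, Q) = -15 + 3*(-3)² = -15 + 3*9 = -15 + 27 = 12)
u(M) = -36 + M (u(M) = M + 12*(-3) = M - 36 = -36 + M)
-47317 + u(a(12, -11)) = -47317 + (-36 - 4) = -47317 - 40 = -47357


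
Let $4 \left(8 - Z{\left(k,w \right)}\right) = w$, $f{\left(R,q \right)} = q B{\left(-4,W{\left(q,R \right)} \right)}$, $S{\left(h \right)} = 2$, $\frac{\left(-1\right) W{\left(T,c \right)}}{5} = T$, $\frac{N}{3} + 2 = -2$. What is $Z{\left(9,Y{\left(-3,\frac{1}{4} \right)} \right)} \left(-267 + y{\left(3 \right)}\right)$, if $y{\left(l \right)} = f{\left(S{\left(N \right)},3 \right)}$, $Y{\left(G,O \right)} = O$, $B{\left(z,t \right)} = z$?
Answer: $- \frac{35433}{16} \approx -2214.6$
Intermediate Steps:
$N = -12$ ($N = -6 + 3 \left(-2\right) = -6 - 6 = -12$)
$W{\left(T,c \right)} = - 5 T$
$f{\left(R,q \right)} = - 4 q$ ($f{\left(R,q \right)} = q \left(-4\right) = - 4 q$)
$Z{\left(k,w \right)} = 8 - \frac{w}{4}$
$y{\left(l \right)} = -12$ ($y{\left(l \right)} = \left(-4\right) 3 = -12$)
$Z{\left(9,Y{\left(-3,\frac{1}{4} \right)} \right)} \left(-267 + y{\left(3 \right)}\right) = \left(8 - \frac{1}{4 \cdot 4}\right) \left(-267 - 12\right) = \left(8 - \frac{1}{16}\right) \left(-279\right) = \frac{127}{16} \left(-279\right) = - \frac{35433}{16}$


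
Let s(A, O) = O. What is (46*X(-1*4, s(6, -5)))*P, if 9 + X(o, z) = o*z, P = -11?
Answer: -5566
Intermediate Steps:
X(o, z) = -9 + o*z
(46*X(-1*4, s(6, -5)))*P = (46*(-9 - 1*4*(-5)))*(-11) = (46*(-9 - 4*(-5)))*(-11) = (46*(-9 + 20))*(-11) = (46*11)*(-11) = 506*(-11) = -5566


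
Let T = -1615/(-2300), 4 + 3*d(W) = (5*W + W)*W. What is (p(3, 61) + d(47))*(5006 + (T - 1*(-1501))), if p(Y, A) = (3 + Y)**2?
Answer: 19993873697/690 ≈ 2.8977e+7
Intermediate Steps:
d(W) = -4/3 + 2*W**2 (d(W) = -4/3 + ((5*W + W)*W)/3 = -4/3 + ((6*W)*W)/3 = -4/3 + (6*W**2)/3 = -4/3 + 2*W**2)
T = 323/460 (T = -1615*(-1/2300) = 323/460 ≈ 0.70217)
(p(3, 61) + d(47))*(5006 + (T - 1*(-1501))) = ((3 + 3)**2 + (-4/3 + 2*47**2))*(5006 + (323/460 - 1*(-1501))) = (6**2 + (-4/3 + 2*2209))*(5006 + (323/460 + 1501)) = (36 + (-4/3 + 4418))*(5006 + 690783/460) = (36 + 13250/3)*(2993543/460) = (13358/3)*(2993543/460) = 19993873697/690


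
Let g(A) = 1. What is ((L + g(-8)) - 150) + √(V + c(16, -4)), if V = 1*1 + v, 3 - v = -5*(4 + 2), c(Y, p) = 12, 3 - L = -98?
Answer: -48 + √46 ≈ -41.218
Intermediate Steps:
L = 101 (L = 3 - 1*(-98) = 3 + 98 = 101)
v = 33 (v = 3 - (-5)*(4 + 2) = 3 - (-5)*6 = 3 - 1*(-30) = 3 + 30 = 33)
V = 34 (V = 1*1 + 33 = 1 + 33 = 34)
((L + g(-8)) - 150) + √(V + c(16, -4)) = ((101 + 1) - 150) + √(34 + 12) = (102 - 150) + √46 = -48 + √46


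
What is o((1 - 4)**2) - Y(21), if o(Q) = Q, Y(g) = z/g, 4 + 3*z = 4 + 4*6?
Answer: 181/21 ≈ 8.6190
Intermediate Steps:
z = 8 (z = -4/3 + (4 + 4*6)/3 = -4/3 + (4 + 24)/3 = -4/3 + (1/3)*28 = -4/3 + 28/3 = 8)
Y(g) = 8/g
o((1 - 4)**2) - Y(21) = (1 - 4)**2 - 8/21 = (-3)**2 - 8/21 = 9 - 1*8/21 = 9 - 8/21 = 181/21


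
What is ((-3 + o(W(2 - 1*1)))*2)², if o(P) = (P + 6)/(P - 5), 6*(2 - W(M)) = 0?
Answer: 1156/9 ≈ 128.44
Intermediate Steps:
W(M) = 2 (W(M) = 2 - ⅙*0 = 2 + 0 = 2)
o(P) = (6 + P)/(-5 + P)
((-3 + o(W(2 - 1*1)))*2)² = ((-3 + (6 + 2)/(-5 + 2))*2)² = ((-3 + 8/(-3))*2)² = ((-3 - ⅓*8)*2)² = ((-3 - 8/3)*2)² = (-17/3*2)² = (-34/3)² = 1156/9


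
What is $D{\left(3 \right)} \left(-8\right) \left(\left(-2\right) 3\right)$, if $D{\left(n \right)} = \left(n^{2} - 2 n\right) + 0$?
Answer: $144$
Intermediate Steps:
$D{\left(n \right)} = n^{2} - 2 n$
$D{\left(3 \right)} \left(-8\right) \left(\left(-2\right) 3\right) = 3 \left(-2 + 3\right) \left(-8\right) \left(\left(-2\right) 3\right) = 3 \cdot 1 \left(-8\right) \left(-6\right) = 3 \left(-8\right) \left(-6\right) = \left(-24\right) \left(-6\right) = 144$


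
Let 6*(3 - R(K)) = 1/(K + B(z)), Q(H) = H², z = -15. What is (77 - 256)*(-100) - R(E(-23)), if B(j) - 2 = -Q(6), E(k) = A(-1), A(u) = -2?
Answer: 3865751/216 ≈ 17897.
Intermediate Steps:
E(k) = -2
B(j) = -34 (B(j) = 2 - 1*6² = 2 - 1*36 = 2 - 36 = -34)
R(K) = 3 - 1/(6*(-34 + K)) (R(K) = 3 - 1/(6*(K - 34)) = 3 - 1/(6*(-34 + K)))
(77 - 256)*(-100) - R(E(-23)) = (77 - 256)*(-100) - (-613 + 18*(-2))/(6*(-34 - 2)) = -179*(-100) - (-613 - 36)/(6*(-36)) = 17900 - (-1)*(-649)/(6*36) = 17900 - 1*649/216 = 17900 - 649/216 = 3865751/216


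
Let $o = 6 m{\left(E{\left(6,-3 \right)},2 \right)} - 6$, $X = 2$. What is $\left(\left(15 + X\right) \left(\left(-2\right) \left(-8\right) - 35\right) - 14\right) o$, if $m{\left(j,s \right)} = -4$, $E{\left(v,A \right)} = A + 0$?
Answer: $10110$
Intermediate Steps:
$E{\left(v,A \right)} = A$
$o = -30$ ($o = 6 \left(-4\right) - 6 = -24 - 6 = -30$)
$\left(\left(15 + X\right) \left(\left(-2\right) \left(-8\right) - 35\right) - 14\right) o = \left(\left(15 + 2\right) \left(\left(-2\right) \left(-8\right) - 35\right) - 14\right) \left(-30\right) = \left(17 \left(16 - 35\right) - 14\right) \left(-30\right) = \left(17 \left(-19\right) - 14\right) \left(-30\right) = \left(-323 - 14\right) \left(-30\right) = \left(-337\right) \left(-30\right) = 10110$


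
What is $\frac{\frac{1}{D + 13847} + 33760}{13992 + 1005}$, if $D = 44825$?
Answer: $\frac{1980766721}{879903984} \approx 2.2511$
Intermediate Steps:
$\frac{\frac{1}{D + 13847} + 33760}{13992 + 1005} = \frac{\frac{1}{44825 + 13847} + 33760}{13992 + 1005} = \frac{\frac{1}{58672} + 33760}{14997} = \left(\frac{1}{58672} + 33760\right) \frac{1}{14997} = \frac{1980766721}{58672} \cdot \frac{1}{14997} = \frac{1980766721}{879903984}$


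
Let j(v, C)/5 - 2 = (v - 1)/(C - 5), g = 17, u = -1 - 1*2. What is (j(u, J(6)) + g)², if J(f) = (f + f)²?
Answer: 13935289/19321 ≈ 721.25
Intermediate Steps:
J(f) = 4*f² (J(f) = (2*f)² = 4*f²)
u = -3 (u = -1 - 2 = -3)
j(v, C) = 10 + 5*(-1 + v)/(-5 + C) (j(v, C) = 10 + 5*((v - 1)/(C - 5)) = 10 + 5*((-1 + v)/(-5 + C)) = 10 + 5*(-1 + v)/(-5 + C))
(j(u, J(6)) + g)² = (5*(-11 - 3 + 2*(4*6²))/(-5 + 4*6²) + 17)² = (5*(-11 - 3 + 2*(4*36))/(-5 + 4*36) + 17)² = (5*(-11 - 3 + 2*144)/(-5 + 144) + 17)² = (5*(-11 - 3 + 288)/139 + 17)² = (5*(1/139)*274 + 17)² = (1370/139 + 17)² = (3733/139)² = 13935289/19321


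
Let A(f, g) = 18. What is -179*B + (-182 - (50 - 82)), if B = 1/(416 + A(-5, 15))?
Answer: -65279/434 ≈ -150.41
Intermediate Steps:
B = 1/434 (B = 1/(416 + 18) = 1/434 ≈ 0.0023041)
-179*B + (-182 - (50 - 82)) = -179*1/434 + (-182 - (50 - 82)) = -179/434 + (-182 - 1*(-32)) = -179/434 + (-182 + 32) = -179/434 - 150 = -65279/434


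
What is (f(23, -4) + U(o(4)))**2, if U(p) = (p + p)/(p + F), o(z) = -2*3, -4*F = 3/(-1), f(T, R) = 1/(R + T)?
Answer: 96721/17689 ≈ 5.4679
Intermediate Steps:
F = 3/4 (F = -3/(4*(-1)) = -3*(-1)/4 = -1/4*(-3) = 3/4 ≈ 0.75000)
o(z) = -6
U(p) = 2*p/(3/4 + p) (U(p) = (p + p)/(p + 3/4) = (2*p)/(3/4 + p) = 2*p/(3/4 + p))
(f(23, -4) + U(o(4)))**2 = (1/(-4 + 23) + 8*(-6)/(3 + 4*(-6)))**2 = (1/19 + 8*(-6)/(3 - 24))**2 = (1/19 + 8*(-6)/(-21))**2 = (1/19 + 8*(-6)*(-1/21))**2 = (1/19 + 16/7)**2 = (311/133)**2 = 96721/17689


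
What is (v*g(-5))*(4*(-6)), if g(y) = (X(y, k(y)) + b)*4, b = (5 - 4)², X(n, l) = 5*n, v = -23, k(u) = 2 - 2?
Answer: -52992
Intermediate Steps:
k(u) = 0
b = 1 (b = 1² = 1)
g(y) = 4 + 20*y (g(y) = (5*y + 1)*4 = (1 + 5*y)*4 = 4 + 20*y)
(v*g(-5))*(4*(-6)) = (-23*(4 + 20*(-5)))*(4*(-6)) = -23*(4 - 100)*(-24) = -23*(-96)*(-24) = 2208*(-24) = -52992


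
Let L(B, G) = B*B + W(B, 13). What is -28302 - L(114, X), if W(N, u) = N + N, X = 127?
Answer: -41526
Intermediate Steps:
W(N, u) = 2*N
L(B, G) = B² + 2*B (L(B, G) = B*B + 2*B = B² + 2*B)
-28302 - L(114, X) = -28302 - 114*(2 + 114) = -28302 - 114*116 = -28302 - 1*13224 = -28302 - 13224 = -41526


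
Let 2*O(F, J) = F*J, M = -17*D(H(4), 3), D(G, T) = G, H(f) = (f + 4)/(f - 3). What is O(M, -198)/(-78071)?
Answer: -13464/78071 ≈ -0.17246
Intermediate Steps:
H(f) = (4 + f)/(-3 + f)
M = -136 (M = -17*(4 + 4)/(-3 + 4) = -17*8/1 = -17*8 = -136)
O(F, J) = F*J/2 (O(F, J) = (F*J)/2 = F*J/2)
O(M, -198)/(-78071) = ((½)*(-136)*(-198))/(-78071) = 13464*(-1/78071) = -13464/78071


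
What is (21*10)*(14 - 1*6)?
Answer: 1680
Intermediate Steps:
(21*10)*(14 - 1*6) = 210*(14 - 6) = 210*8 = 1680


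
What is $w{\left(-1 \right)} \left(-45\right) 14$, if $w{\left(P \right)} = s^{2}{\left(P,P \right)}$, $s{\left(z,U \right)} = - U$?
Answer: $-630$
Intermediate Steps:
$w{\left(P \right)} = P^{2}$ ($w{\left(P \right)} = \left(- P\right)^{2} = P^{2}$)
$w{\left(-1 \right)} \left(-45\right) 14 = \left(-1\right)^{2} \left(-45\right) 14 = 1 \left(-45\right) 14 = \left(-45\right) 14 = -630$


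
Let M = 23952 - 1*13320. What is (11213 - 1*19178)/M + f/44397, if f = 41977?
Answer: 30892453/157342968 ≈ 0.19634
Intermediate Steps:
M = 10632 (M = 23952 - 13320 = 10632)
(11213 - 1*19178)/M + f/44397 = (11213 - 1*19178)/10632 + 41977/44397 = (11213 - 19178)*(1/10632) + 41977*(1/44397) = -7965*1/10632 + 41977/44397 = -2655/3544 + 41977/44397 = 30892453/157342968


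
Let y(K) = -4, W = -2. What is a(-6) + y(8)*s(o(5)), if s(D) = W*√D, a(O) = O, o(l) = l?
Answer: -6 + 8*√5 ≈ 11.889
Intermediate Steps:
s(D) = -2*√D
a(-6) + y(8)*s(o(5)) = -6 - (-8)*√5 = -6 + 8*√5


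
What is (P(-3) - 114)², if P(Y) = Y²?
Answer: 11025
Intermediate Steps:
(P(-3) - 114)² = ((-3)² - 114)² = (9 - 114)² = (-105)² = 11025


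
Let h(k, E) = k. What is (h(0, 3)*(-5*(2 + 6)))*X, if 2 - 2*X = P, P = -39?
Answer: 0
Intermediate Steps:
X = 41/2 (X = 1 - ½*(-39) = 1 + 39/2 = 41/2 ≈ 20.500)
(h(0, 3)*(-5*(2 + 6)))*X = (0*(-5*(2 + 6)))*(41/2) = (0*(-5*8))*(41/2) = (0*(-40))*(41/2) = 0*(41/2) = 0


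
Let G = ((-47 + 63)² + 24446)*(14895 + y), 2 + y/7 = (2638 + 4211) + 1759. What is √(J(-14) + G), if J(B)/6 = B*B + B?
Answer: √1856035266 ≈ 43082.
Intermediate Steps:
y = 60242 (y = -14 + 7*((2638 + 4211) + 1759) = -14 + 7*(6849 + 1759) = -14 + 7*8608 = -14 + 60256 = 60242)
G = 1856034174 (G = ((-47 + 63)² + 24446)*(14895 + 60242) = (16² + 24446)*75137 = (256 + 24446)*75137 = 24702*75137 = 1856034174)
J(B) = 6*B + 6*B² (J(B) = 6*(B*B + B) = 6*(B² + B) = 6*(B + B²) = 6*B + 6*B²)
√(J(-14) + G) = √(6*(-14)*(1 - 14) + 1856034174) = √(6*(-14)*(-13) + 1856034174) = √(1092 + 1856034174) = √1856035266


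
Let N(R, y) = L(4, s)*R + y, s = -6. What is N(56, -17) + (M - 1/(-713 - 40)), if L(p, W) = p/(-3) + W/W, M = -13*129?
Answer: -429879/251 ≈ -1712.7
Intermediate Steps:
M = -1677
L(p, W) = 1 - p/3 (L(p, W) = p*(-⅓) + 1 = -p/3 + 1 = 1 - p/3)
N(R, y) = y - R/3 (N(R, y) = (1 - ⅓*4)*R + y = (1 - 4/3)*R + y = -R/3 + y = y - R/3)
N(56, -17) + (M - 1/(-713 - 40)) = (-17 - ⅓*56) + (-1677 - 1/(-713 - 40)) = (-17 - 56/3) + (-1677 - 1/(-753)) = -107/3 + (-1677 - 1*(-1/753)) = -107/3 + (-1677 + 1/753) = -107/3 - 1262780/753 = -429879/251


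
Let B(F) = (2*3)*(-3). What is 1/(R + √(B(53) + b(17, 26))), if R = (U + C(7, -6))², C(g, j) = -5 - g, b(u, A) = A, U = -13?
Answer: 625/390617 - 2*√2/390617 ≈ 0.0015928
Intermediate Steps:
B(F) = -18 (B(F) = 6*(-3) = -18)
R = 625 (R = (-13 + (-5 - 1*7))² = (-13 + (-5 - 7))² = (-13 - 12)² = (-25)² = 625)
1/(R + √(B(53) + b(17, 26))) = 1/(625 + √(-18 + 26)) = 1/(625 + √8) = 1/(625 + 2*√2)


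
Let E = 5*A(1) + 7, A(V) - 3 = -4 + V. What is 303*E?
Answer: 2121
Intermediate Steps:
A(V) = -1 + V (A(V) = 3 + (-4 + V) = -1 + V)
E = 7 (E = 5*(-1 + 1) + 7 = 5*0 + 7 = 0 + 7 = 7)
303*E = 303*7 = 2121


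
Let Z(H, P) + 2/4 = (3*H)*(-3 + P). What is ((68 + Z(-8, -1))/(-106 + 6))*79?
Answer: -25833/200 ≈ -129.17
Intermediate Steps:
Z(H, P) = -½ + 3*H*(-3 + P) (Z(H, P) = -½ + (3*H)*(-3 + P) = -½ + 3*H*(-3 + P))
((68 + Z(-8, -1))/(-106 + 6))*79 = ((68 + (-½ - 9*(-8) + 3*(-8)*(-1)))/(-106 + 6))*79 = ((68 + (-½ + 72 + 24))/(-100))*79 = ((68 + 191/2)*(-1/100))*79 = ((327/2)*(-1/100))*79 = -327/200*79 = -25833/200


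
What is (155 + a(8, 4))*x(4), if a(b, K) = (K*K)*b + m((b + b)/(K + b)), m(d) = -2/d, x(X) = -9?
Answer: -5067/2 ≈ -2533.5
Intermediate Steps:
a(b, K) = b*K² - (K + b)/b (a(b, K) = (K*K)*b - 2*(K + b)/(b + b) = K²*b - 2*(K + b)/(2*b) = b*K² - 2*(K + b)/(2*b) = b*K² - (K + b)/b)
(155 + a(8, 4))*x(4) = (155 + (-1 + 8*4² - 1*4/8))*(-9) = (155 + (-1 + 8*16 - 1*4*⅛))*(-9) = (155 + (-1 + 128 - ½))*(-9) = (155 + 253/2)*(-9) = (563/2)*(-9) = -5067/2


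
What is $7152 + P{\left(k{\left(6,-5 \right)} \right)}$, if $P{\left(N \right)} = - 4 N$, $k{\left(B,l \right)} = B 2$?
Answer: $7104$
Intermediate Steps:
$k{\left(B,l \right)} = 2 B$
$7152 + P{\left(k{\left(6,-5 \right)} \right)} = 7152 - 4 \cdot 2 \cdot 6 = 7152 - 48 = 7104$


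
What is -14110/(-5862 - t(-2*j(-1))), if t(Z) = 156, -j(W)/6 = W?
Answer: 415/177 ≈ 2.3446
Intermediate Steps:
j(W) = -6*W
-14110/(-5862 - t(-2*j(-1))) = -14110/(-5862 - 1*156) = -14110/(-5862 - 156) = -14110/(-6018) = -14110*(-1/6018) = 415/177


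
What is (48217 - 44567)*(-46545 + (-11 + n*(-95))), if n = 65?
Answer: -192468150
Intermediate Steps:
(48217 - 44567)*(-46545 + (-11 + n*(-95))) = (48217 - 44567)*(-46545 + (-11 + 65*(-95))) = 3650*(-46545 + (-11 - 6175)) = 3650*(-46545 - 6186) = 3650*(-52731) = -192468150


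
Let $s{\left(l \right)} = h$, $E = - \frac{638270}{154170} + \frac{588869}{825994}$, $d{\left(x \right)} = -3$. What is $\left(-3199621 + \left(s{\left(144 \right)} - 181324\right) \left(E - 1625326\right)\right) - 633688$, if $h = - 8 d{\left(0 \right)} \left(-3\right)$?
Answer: $\frac{1877198624395881040633}{6367174749} \approx 2.9482 \cdot 10^{11}$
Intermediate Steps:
$E = - \frac{43642125665}{12734349498}$ ($E = \left(-638270\right) \frac{1}{154170} + 588869 \cdot \frac{1}{825994} = - \frac{63827}{15417} + \frac{588869}{825994} = - \frac{43642125665}{12734349498} \approx -3.4271$)
$h = -72$ ($h = \left(-8\right) \left(-3\right) \left(-3\right) = 24 \left(-3\right) = -72$)
$s{\left(l \right)} = -72$
$\left(-3199621 + \left(s{\left(144 \right)} - 181324\right) \left(E - 1625326\right)\right) - 633688 = \left(-3199621 + \left(-72 - 181324\right) \left(- \frac{43642125665}{12734349498} - 1625326\right)\right) - 633688 = \left(-3199621 - - \frac{1877223031744150955074}{6367174749}\right) - 633688 = \left(-3199621 + \frac{1877223031744150955074}{6367174749}\right) - 633688 = \frac{1877202659198113384945}{6367174749} - 633688 = \frac{1877198624395881040633}{6367174749}$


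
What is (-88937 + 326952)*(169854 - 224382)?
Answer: -12978481920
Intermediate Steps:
(-88937 + 326952)*(169854 - 224382) = 238015*(-54528) = -12978481920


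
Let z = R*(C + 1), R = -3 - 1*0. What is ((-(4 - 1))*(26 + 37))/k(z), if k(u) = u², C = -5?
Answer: -21/16 ≈ -1.3125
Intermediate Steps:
R = -3 (R = -3 + 0 = -3)
z = 12 (z = -3*(-5 + 1) = -3*(-4) = 12)
((-(4 - 1))*(26 + 37))/k(z) = ((-(4 - 1))*(26 + 37))/(12²) = (-1*3*63)/144 = -3*63*(1/144) = -189*1/144 = -21/16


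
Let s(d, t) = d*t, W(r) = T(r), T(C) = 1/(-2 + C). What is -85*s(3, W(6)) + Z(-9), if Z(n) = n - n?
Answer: -255/4 ≈ -63.750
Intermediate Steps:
W(r) = 1/(-2 + r)
Z(n) = 0
-85*s(3, W(6)) + Z(-9) = -255/(-2 + 6) + 0 = -255/4 + 0 = -255/4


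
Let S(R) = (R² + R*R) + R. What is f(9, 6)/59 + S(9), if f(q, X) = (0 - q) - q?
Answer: 10071/59 ≈ 170.69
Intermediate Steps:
f(q, X) = -2*q (f(q, X) = -q - q = -2*q)
S(R) = R + 2*R² (S(R) = (R² + R²) + R = 2*R² + R = R + 2*R²)
f(9, 6)/59 + S(9) = -2*9/59 + 9*(1 + 2*9) = -18*1/59 + 9*(1 + 18) = -18/59 + 9*19 = -18/59 + 171 = 10071/59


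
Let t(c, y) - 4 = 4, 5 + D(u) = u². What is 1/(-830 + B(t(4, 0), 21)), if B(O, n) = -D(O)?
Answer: -1/889 ≈ -0.0011249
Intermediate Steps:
D(u) = -5 + u²
t(c, y) = 8 (t(c, y) = 4 + 4 = 8)
B(O, n) = 5 - O² (B(O, n) = -(-5 + O²) = 5 - O²)
1/(-830 + B(t(4, 0), 21)) = 1/(-830 + (5 - 1*8²)) = 1/(-830 + (5 - 1*64)) = 1/(-830 + (5 - 64)) = 1/(-830 - 59) = 1/(-889) = -1/889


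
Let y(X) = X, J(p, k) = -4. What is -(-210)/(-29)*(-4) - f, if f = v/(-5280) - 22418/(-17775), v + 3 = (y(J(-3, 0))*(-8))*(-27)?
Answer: 4997074601/181447200 ≈ 27.540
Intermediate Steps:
v = -867 (v = -3 - 4*(-8)*(-27) = -3 + 32*(-27) = -3 - 864 = -867)
f = 8918531/6256800 (f = -867/(-5280) - 22418/(-17775) = -867*(-1/5280) - 22418*(-1/17775) = 289/1760 + 22418/17775 = 8918531/6256800 ≈ 1.4254)
-(-210)/(-29)*(-4) - f = -(-210)/(-29)*(-4) - 1*8918531/6256800 = -(-210)*(-1)/29*(-4) - 8918531/6256800 = -15*14/29*(-4) - 8918531/6256800 = -210/29*(-4) - 8918531/6256800 = 840/29 - 8918531/6256800 = 4997074601/181447200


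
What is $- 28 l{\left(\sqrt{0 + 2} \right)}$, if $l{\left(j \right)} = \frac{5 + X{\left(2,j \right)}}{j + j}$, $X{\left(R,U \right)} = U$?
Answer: $-14 - 35 \sqrt{2} \approx -63.497$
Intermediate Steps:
$l{\left(j \right)} = \frac{5 + j}{2 j}$ ($l{\left(j \right)} = \frac{5 + j}{j + j} = \frac{5 + j}{2 j}$)
$- 28 l{\left(\sqrt{0 + 2} \right)} = - 28 \frac{5 + \sqrt{0 + 2}}{2 \sqrt{0 + 2}} = - 28 \frac{5 + \sqrt{2}}{2 \sqrt{2}} = - 28 \frac{\frac{\sqrt{2}}{2} \left(5 + \sqrt{2}\right)}{2} = - 28 \frac{\sqrt{2} \left(5 + \sqrt{2}\right)}{4} = - 7 \sqrt{2} \left(5 + \sqrt{2}\right)$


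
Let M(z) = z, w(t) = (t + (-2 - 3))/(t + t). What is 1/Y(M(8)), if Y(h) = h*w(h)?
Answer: 2/3 ≈ 0.66667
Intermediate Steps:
w(t) = (-5 + t)/(2*t) (w(t) = (t - 5)/((2*t)) = (-5 + t)*(1/(2*t)) = (-5 + t)/(2*t))
Y(h) = -5/2 + h/2 (Y(h) = h*((-5 + h)/(2*h)) = -5/2 + h/2)
1/Y(M(8)) = 1/(-5/2 + (1/2)*8) = 1/(-5/2 + 4) = 1/(3/2) = 2/3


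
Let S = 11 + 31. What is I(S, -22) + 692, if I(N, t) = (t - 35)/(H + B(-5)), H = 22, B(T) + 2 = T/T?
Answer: 4825/7 ≈ 689.29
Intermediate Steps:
B(T) = -1 (B(T) = -2 + T/T = -2 + 1 = -1)
S = 42
I(N, t) = -5/3 + t/21 (I(N, t) = (t - 35)/(22 - 1) = (-35 + t)/21 = (-35 + t)*(1/21) = -5/3 + t/21)
I(S, -22) + 692 = (-5/3 + (1/21)*(-22)) + 692 = (-5/3 - 22/21) + 692 = -19/7 + 692 = 4825/7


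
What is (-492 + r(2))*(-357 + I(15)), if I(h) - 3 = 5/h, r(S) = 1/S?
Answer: 1042963/6 ≈ 1.7383e+5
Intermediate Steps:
I(h) = 3 + 5/h
(-492 + r(2))*(-357 + I(15)) = (-492 + 1/2)*(-357 + (3 + 5/15)) = (-492 + 1/2)*(-357 + (3 + 5*(1/15))) = -983*(-357 + (3 + 1/3))/2 = -983*(-357 + 10/3)/2 = -983/2*(-1061/3) = 1042963/6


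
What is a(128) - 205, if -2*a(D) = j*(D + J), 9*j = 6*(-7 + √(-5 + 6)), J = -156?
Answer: -261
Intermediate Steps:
j = -4 (j = (6*(-7 + √(-5 + 6)))/9 = (6*(-7 + √1))/9 = (6*(-7 + 1))/9 = (6*(-6))/9 = (⅑)*(-36) = -4)
a(D) = -312 + 2*D (a(D) = -(-2)*(D - 156) = -(-2)*(-156 + D) = -(624 - 4*D)/2 = -312 + 2*D)
a(128) - 205 = (-312 + 2*128) - 205 = (-312 + 256) - 205 = -56 - 205 = -261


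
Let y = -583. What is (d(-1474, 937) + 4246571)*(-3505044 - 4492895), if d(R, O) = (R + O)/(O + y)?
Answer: -4007728834794861/118 ≈ -3.3964e+13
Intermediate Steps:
d(R, O) = (O + R)/(-583 + O) (d(R, O) = (R + O)/(O - 583) = (O + R)/(-583 + O))
(d(-1474, 937) + 4246571)*(-3505044 - 4492895) = ((937 - 1474)/(-583 + 937) + 4246571)*(-3505044 - 4492895) = (-537/354 + 4246571)*(-7997939) = ((1/354)*(-537) + 4246571)*(-7997939) = (-179/118 + 4246571)*(-7997939) = (501095199/118)*(-7997939) = -4007728834794861/118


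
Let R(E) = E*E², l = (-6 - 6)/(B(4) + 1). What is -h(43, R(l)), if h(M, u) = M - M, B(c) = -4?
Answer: 0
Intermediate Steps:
l = 4 (l = (-6 - 6)/(-4 + 1) = -12/(-3) = -12*(-⅓) = 4)
R(E) = E³
h(M, u) = 0
-h(43, R(l)) = -1*0 = 0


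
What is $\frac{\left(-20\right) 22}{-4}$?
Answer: $110$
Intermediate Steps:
$\frac{\left(-20\right) 22}{-4} = \left(-440\right) \left(- \frac{1}{4}\right) = 110$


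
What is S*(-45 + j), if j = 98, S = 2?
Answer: 106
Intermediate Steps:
S*(-45 + j) = 2*(-45 + 98) = 2*53 = 106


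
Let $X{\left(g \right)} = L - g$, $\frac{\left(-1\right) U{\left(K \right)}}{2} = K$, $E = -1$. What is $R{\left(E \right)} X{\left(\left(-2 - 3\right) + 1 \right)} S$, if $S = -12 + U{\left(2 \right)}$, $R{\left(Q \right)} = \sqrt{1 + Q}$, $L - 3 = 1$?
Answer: $0$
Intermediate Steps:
$U{\left(K \right)} = - 2 K$
$L = 4$ ($L = 3 + 1 = 4$)
$X{\left(g \right)} = 4 - g$
$S = -16$ ($S = -12 - 4 = -16$)
$R{\left(E \right)} X{\left(\left(-2 - 3\right) + 1 \right)} S = \sqrt{1 - 1} \left(4 - \left(\left(-2 - 3\right) + 1\right)\right) \left(-16\right) = \sqrt{0} \left(4 - \left(-5 + 1\right)\right) \left(-16\right) = 0 \left(4 - -4\right) \left(-16\right) = 0 \left(4 + 4\right) \left(-16\right) = 0 \cdot 8 \left(-16\right) = 0 \left(-16\right) = 0$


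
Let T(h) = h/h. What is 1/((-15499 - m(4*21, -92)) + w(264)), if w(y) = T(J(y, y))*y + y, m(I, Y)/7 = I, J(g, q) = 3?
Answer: -1/15559 ≈ -6.4272e-5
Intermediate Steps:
m(I, Y) = 7*I
T(h) = 1
w(y) = 2*y (w(y) = 1*y + y = y + y = 2*y)
1/((-15499 - m(4*21, -92)) + w(264)) = 1/((-15499 - 7*4*21) + 2*264) = 1/((-15499 - 7*84) + 528) = 1/((-15499 - 1*588) + 528) = 1/((-15499 - 588) + 528) = 1/(-16087 + 528) = 1/(-15559) = -1/15559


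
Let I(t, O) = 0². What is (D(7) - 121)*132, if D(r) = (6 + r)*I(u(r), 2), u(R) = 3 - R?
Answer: -15972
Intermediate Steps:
I(t, O) = 0
D(r) = 0 (D(r) = (6 + r)*0 = 0)
(D(7) - 121)*132 = (0 - 121)*132 = -121*132 = -15972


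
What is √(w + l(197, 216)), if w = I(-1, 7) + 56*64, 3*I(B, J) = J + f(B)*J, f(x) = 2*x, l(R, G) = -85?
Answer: √31470/3 ≈ 59.133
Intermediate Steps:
I(B, J) = J/3 + 2*B*J/3 (I(B, J) = (J + (2*B)*J)/3 = (J + 2*B*J)/3 = J/3 + 2*B*J/3)
w = 10745/3 (w = (⅓)*7*(1 + 2*(-1)) + 56*64 = (⅓)*7*(1 - 2) + 3584 = (⅓)*7*(-1) + 3584 = -7/3 + 3584 = 10745/3 ≈ 3581.7)
√(w + l(197, 216)) = √(10745/3 - 85) = √(10490/3) = √31470/3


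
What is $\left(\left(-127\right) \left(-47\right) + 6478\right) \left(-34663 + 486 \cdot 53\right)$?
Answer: $-110840535$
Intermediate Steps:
$\left(\left(-127\right) \left(-47\right) + 6478\right) \left(-34663 + 486 \cdot 53\right) = \left(5969 + 6478\right) \left(-34663 + 25758\right) = 12447 \left(-8905\right) = -110840535$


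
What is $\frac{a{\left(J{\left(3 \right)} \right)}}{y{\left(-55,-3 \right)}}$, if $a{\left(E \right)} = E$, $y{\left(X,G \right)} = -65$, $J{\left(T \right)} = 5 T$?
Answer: $- \frac{3}{13} \approx -0.23077$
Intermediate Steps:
$\frac{a{\left(J{\left(3 \right)} \right)}}{y{\left(-55,-3 \right)}} = \frac{5 \cdot 3}{-65} = 15 \left(- \frac{1}{65}\right) = - \frac{3}{13}$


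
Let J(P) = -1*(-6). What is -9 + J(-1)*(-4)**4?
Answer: 1527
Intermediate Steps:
J(P) = 6
-9 + J(-1)*(-4)**4 = -9 + 6*(-4)**4 = -9 + 6*256 = -9 + 1536 = 1527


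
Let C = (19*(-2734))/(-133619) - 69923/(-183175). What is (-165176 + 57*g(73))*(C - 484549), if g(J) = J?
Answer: 381915918539136629214/4895132065 ≈ 7.8020e+10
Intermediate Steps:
C = 18858249887/24475660325 (C = -51946*(-1/133619) - 69923*(-1/183175) = 51946/133619 + 69923/183175 = 18858249887/24475660325 ≈ 0.77049)
(-165176 + 57*g(73))*(C - 484549) = (-165176 + 57*73)*(18858249887/24475660325 - 484549) = (-165176 + 4161)*(-11859637876568538/24475660325) = -161015*(-11859637876568538/24475660325) = 381915918539136629214/4895132065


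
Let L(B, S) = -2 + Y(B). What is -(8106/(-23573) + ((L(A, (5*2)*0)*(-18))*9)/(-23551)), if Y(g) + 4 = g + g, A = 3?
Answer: 8106/23573 ≈ 0.34387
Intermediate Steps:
Y(g) = -4 + 2*g (Y(g) = -4 + (g + g) = -4 + 2*g)
L(B, S) = -6 + 2*B (L(B, S) = -2 + (-4 + 2*B) = -6 + 2*B)
-(8106/(-23573) + ((L(A, (5*2)*0)*(-18))*9)/(-23551)) = -(8106/(-23573) + (((-6 + 2*3)*(-18))*9)/(-23551)) = -(8106*(-1/23573) + (((-6 + 6)*(-18))*9)*(-1/23551)) = -(-8106/23573 + ((0*(-18))*9)*(-1/23551)) = -(-8106/23573 + (0*9)*(-1/23551)) = -(-8106/23573 + 0*(-1/23551)) = -(-8106/23573 + 0) = -1*(-8106/23573) = 8106/23573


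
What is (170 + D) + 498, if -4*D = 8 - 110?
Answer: 1387/2 ≈ 693.50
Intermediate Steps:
D = 51/2 (D = -(8 - 110)/4 = -¼*(-102) = 51/2 ≈ 25.500)
(170 + D) + 498 = (170 + 51/2) + 498 = 391/2 + 498 = 1387/2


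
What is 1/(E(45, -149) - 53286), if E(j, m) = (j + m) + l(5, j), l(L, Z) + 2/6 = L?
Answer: -3/160156 ≈ -1.8732e-5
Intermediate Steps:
l(L, Z) = -⅓ + L
E(j, m) = 14/3 + j + m (E(j, m) = (j + m) + (-⅓ + 5) = (j + m) + 14/3 = 14/3 + j + m)
1/(E(45, -149) - 53286) = 1/((14/3 + 45 - 149) - 53286) = 1/(-298/3 - 53286) = 1/(-160156/3) = -3/160156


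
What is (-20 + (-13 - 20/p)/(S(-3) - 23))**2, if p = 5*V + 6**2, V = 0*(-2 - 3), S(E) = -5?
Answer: 6046681/15876 ≈ 380.87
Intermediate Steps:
V = 0 (V = 0*(-5) = 0)
p = 36 (p = 5*0 + 6**2 = 0 + 36 = 36)
(-20 + (-13 - 20/p)/(S(-3) - 23))**2 = (-20 + (-13 - 20/36)/(-5 - 23))**2 = (-20 + (-13 - 20*1/36)/(-28))**2 = (-20 + (-13 - 5/9)*(-1/28))**2 = (-20 - 122/9*(-1/28))**2 = (-20 + 61/126)**2 = (-2459/126)**2 = 6046681/15876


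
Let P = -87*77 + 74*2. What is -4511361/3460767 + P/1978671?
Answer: -2983056888616/2282573100219 ≈ -1.3069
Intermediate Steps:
P = -6551 (P = -6699 + 148 = -6551)
-4511361/3460767 + P/1978671 = -4511361/3460767 - 6551/1978671 = -4511361*1/3460767 - 6551*1/1978671 = -1503787/1153589 - 6551/1978671 = -2983056888616/2282573100219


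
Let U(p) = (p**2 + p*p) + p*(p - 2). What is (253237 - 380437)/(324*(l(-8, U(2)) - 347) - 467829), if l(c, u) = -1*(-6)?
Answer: 42400/192771 ≈ 0.21995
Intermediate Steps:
U(p) = 2*p**2 + p*(-2 + p) (U(p) = (p**2 + p**2) + p*(-2 + p) = 2*p**2 + p*(-2 + p))
l(c, u) = 6
(253237 - 380437)/(324*(l(-8, U(2)) - 347) - 467829) = (253237 - 380437)/(324*(6 - 347) - 467829) = -127200/(324*(-341) - 467829) = -127200/(-110484 - 467829) = -127200/(-578313) = -127200*(-1/578313) = 42400/192771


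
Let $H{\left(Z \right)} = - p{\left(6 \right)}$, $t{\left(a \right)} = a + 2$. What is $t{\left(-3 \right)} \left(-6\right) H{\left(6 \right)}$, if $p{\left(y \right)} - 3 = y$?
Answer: $-54$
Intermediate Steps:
$p{\left(y \right)} = 3 + y$
$t{\left(a \right)} = 2 + a$
$H{\left(Z \right)} = -9$ ($H{\left(Z \right)} = - (3 + 6) = \left(-1\right) 9 = -9$)
$t{\left(-3 \right)} \left(-6\right) H{\left(6 \right)} = \left(2 - 3\right) \left(-6\right) \left(-9\right) = \left(-1\right) \left(-6\right) \left(-9\right) = 6 \left(-9\right) = -54$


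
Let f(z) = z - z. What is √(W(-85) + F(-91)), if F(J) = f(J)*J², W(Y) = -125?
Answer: 5*I*√5 ≈ 11.18*I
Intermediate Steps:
f(z) = 0
F(J) = 0 (F(J) = 0*J² = 0)
√(W(-85) + F(-91)) = √(-125 + 0) = √(-125) = 5*I*√5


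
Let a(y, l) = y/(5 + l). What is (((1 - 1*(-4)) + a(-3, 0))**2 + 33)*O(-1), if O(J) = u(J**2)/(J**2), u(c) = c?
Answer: 1309/25 ≈ 52.360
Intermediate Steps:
O(J) = 1 (O(J) = J**2/(J**2) = J**2/J**2 = 1)
(((1 - 1*(-4)) + a(-3, 0))**2 + 33)*O(-1) = (((1 - 1*(-4)) - 3/(5 + 0))**2 + 33)*1 = (((1 + 4) - 3/5)**2 + 33)*1 = ((5 - 3*1/5)**2 + 33)*1 = ((5 - 3/5)**2 + 33)*1 = ((22/5)**2 + 33)*1 = (484/25 + 33)*1 = (1309/25)*1 = 1309/25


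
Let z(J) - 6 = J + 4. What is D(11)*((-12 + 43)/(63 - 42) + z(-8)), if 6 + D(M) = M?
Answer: 365/21 ≈ 17.381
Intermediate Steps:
z(J) = 10 + J (z(J) = 6 + (J + 4) = 6 + (4 + J) = 10 + J)
D(M) = -6 + M
D(11)*((-12 + 43)/(63 - 42) + z(-8)) = (-6 + 11)*((-12 + 43)/(63 - 42) + (10 - 8)) = 5*(31/21 + 2) = 5*(73/21) = 365/21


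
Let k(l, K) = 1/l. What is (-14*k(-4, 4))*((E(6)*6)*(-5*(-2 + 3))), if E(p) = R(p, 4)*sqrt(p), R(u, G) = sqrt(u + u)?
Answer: -630*sqrt(2) ≈ -890.95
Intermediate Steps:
R(u, G) = sqrt(2)*sqrt(u) (R(u, G) = sqrt(2*u) = sqrt(2)*sqrt(u))
E(p) = p*sqrt(2) (E(p) = (sqrt(2)*sqrt(p))*sqrt(p) = p*sqrt(2))
(-14*k(-4, 4))*((E(6)*6)*(-5*(-2 + 3))) = (-14/(-4))*(((6*sqrt(2))*6)*(-5*(-2 + 3))) = (-14*(-1/4))*((36*sqrt(2))*(-5*1)) = 7*((36*sqrt(2))*(-5))/2 = 7*(-180*sqrt(2))/2 = -630*sqrt(2)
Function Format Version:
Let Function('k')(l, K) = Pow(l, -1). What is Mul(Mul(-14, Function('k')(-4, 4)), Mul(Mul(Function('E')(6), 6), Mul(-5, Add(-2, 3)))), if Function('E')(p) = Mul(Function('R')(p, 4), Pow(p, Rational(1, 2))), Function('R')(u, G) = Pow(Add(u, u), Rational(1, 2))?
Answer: Mul(-630, Pow(2, Rational(1, 2))) ≈ -890.95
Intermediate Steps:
Function('R')(u, G) = Mul(Pow(2, Rational(1, 2)), Pow(u, Rational(1, 2))) (Function('R')(u, G) = Pow(Mul(2, u), Rational(1, 2)) = Mul(Pow(2, Rational(1, 2)), Pow(u, Rational(1, 2))))
Function('E')(p) = Mul(p, Pow(2, Rational(1, 2))) (Function('E')(p) = Mul(Mul(Pow(2, Rational(1, 2)), Pow(p, Rational(1, 2))), Pow(p, Rational(1, 2))) = Mul(p, Pow(2, Rational(1, 2))))
Mul(Mul(-14, Function('k')(-4, 4)), Mul(Mul(Function('E')(6), 6), Mul(-5, Add(-2, 3)))) = Mul(Mul(-14, Pow(-4, -1)), Mul(Mul(Mul(6, Pow(2, Rational(1, 2))), 6), Mul(-5, Add(-2, 3)))) = Mul(Mul(-14, Rational(-1, 4)), Mul(Mul(36, Pow(2, Rational(1, 2))), Mul(-5, 1))) = Mul(Rational(7, 2), Mul(Mul(36, Pow(2, Rational(1, 2))), -5)) = Mul(Rational(7, 2), Mul(-180, Pow(2, Rational(1, 2)))) = Mul(-630, Pow(2, Rational(1, 2)))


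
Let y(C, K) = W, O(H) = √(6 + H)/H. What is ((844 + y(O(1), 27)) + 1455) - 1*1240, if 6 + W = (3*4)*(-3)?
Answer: 1017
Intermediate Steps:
O(H) = √(6 + H)/H
W = -42 (W = -6 + (3*4)*(-3) = -6 + 12*(-3) = -6 - 36 = -42)
y(C, K) = -42
((844 + y(O(1), 27)) + 1455) - 1*1240 = ((844 - 42) + 1455) - 1*1240 = (802 + 1455) - 1240 = 2257 - 1240 = 1017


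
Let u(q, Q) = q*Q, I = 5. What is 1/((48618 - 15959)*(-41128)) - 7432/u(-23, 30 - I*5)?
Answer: 9982657583949/154467925480 ≈ 64.626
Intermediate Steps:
u(q, Q) = Q*q
1/((48618 - 15959)*(-41128)) - 7432/u(-23, 30 - I*5) = 1/((48618 - 15959)*(-41128)) - 7432*(-1/(23*(30 - 5*5))) = -1/41128/32659 - 7432*(-1/(23*(30 - 1*25))) = (1/32659)*(-1/41128) - 7432*(-1/(23*(30 - 25))) = -1/1343199352 - 7432/(5*(-23)) = -1/1343199352 - 7432/(-115) = -1/1343199352 - 7432*(-1/115) = -1/1343199352 + 7432/115 = 9982657583949/154467925480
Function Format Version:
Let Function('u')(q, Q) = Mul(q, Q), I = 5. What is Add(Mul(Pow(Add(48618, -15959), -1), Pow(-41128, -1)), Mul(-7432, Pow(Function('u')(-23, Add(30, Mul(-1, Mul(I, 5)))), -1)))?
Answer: Rational(9982657583949, 154467925480) ≈ 64.626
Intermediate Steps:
Function('u')(q, Q) = Mul(Q, q)
Add(Mul(Pow(Add(48618, -15959), -1), Pow(-41128, -1)), Mul(-7432, Pow(Function('u')(-23, Add(30, Mul(-1, Mul(I, 5)))), -1))) = Add(Mul(Pow(Add(48618, -15959), -1), Pow(-41128, -1)), Mul(-7432, Pow(Mul(Add(30, Mul(-1, Mul(5, 5))), -23), -1))) = Add(Mul(Pow(32659, -1), Rational(-1, 41128)), Mul(-7432, Pow(Mul(Add(30, Mul(-1, 25)), -23), -1))) = Add(Mul(Rational(1, 32659), Rational(-1, 41128)), Mul(-7432, Pow(Mul(Add(30, -25), -23), -1))) = Add(Rational(-1, 1343199352), Mul(-7432, Pow(Mul(5, -23), -1))) = Add(Rational(-1, 1343199352), Mul(-7432, Pow(-115, -1))) = Add(Rational(-1, 1343199352), Mul(-7432, Rational(-1, 115))) = Add(Rational(-1, 1343199352), Rational(7432, 115)) = Rational(9982657583949, 154467925480)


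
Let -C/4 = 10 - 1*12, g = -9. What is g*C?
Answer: -72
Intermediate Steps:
C = 8 (C = -4*(10 - 1*12) = -4*(10 - 12) = -4*(-2) = 8)
g*C = -9*8 = -72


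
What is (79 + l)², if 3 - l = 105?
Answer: 529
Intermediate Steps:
l = -102 (l = 3 - 1*105 = 3 - 105 = -102)
(79 + l)² = (79 - 102)² = (-23)² = 529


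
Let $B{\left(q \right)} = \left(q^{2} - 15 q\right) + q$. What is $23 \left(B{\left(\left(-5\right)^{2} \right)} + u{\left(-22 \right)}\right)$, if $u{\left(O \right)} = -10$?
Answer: $6095$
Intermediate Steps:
$B{\left(q \right)} = q^{2} - 14 q$
$23 \left(B{\left(\left(-5\right)^{2} \right)} + u{\left(-22 \right)}\right) = 23 \left(\left(-5\right)^{2} \left(-14 + \left(-5\right)^{2}\right) - 10\right) = 23 \left(25 \left(-14 + 25\right) - 10\right) = 23 \left(25 \cdot 11 - 10\right) = 23 \left(275 - 10\right) = 23 \cdot 265 = 6095$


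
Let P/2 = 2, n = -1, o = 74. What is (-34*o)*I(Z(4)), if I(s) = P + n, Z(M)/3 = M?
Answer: -7548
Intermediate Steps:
Z(M) = 3*M
P = 4 (P = 2*2 = 4)
I(s) = 3 (I(s) = 4 - 1 = 3)
(-34*o)*I(Z(4)) = -34*74*3 = -2516*3 = -7548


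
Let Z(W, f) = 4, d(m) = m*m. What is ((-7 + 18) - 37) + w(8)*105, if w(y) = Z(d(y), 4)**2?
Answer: 1654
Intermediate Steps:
d(m) = m**2
w(y) = 16 (w(y) = 4**2 = 16)
((-7 + 18) - 37) + w(8)*105 = ((-7 + 18) - 37) + 16*105 = (11 - 37) + 1680 = -26 + 1680 = 1654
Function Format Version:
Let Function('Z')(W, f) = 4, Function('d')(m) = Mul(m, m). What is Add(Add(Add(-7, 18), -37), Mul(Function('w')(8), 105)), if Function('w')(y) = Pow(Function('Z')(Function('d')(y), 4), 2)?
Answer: 1654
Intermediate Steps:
Function('d')(m) = Pow(m, 2)
Function('w')(y) = 16 (Function('w')(y) = Pow(4, 2) = 16)
Add(Add(Add(-7, 18), -37), Mul(Function('w')(8), 105)) = Add(Add(Add(-7, 18), -37), Mul(16, 105)) = Add(Add(11, -37), 1680) = Add(-26, 1680) = 1654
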